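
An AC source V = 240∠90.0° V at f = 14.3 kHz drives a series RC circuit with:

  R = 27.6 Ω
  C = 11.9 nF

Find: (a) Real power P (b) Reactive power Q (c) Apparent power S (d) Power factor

Step 1 — Angular frequency: ω = 2π·f = 2π·1.43e+04 = 8.985e+04 rad/s.
Step 2 — Component impedances:
  R: Z = R = 27.6 Ω
  C: Z = 1/(jωC) = -j/(ω·C) = 0 - j935.3 Ω
Step 3 — Series combination: Z_total = R + C = 27.6 - j935.3 Ω = 935.7∠-88.3° Ω.
Step 4 — Source phasor: V = 240∠90.0° V = 0 + j240 V.
Step 5 — Current: I = V / Z = -0.2564 + j0.007566 A = 0.2565∠178.3° A.
Step 6 — Complex power: S = V·I* = 1.816 - j61.53 VA.
Step 7 — Real power: P = Re(S) = 1.816 W.
Step 8 — Reactive power: Q = Im(S) = -61.53 VAR.
Step 9 — Apparent power: |S| = 61.56 VA.
Step 10 — Power factor: PF = P/|S| = 0.0295 (leading).

(a) P = 1.816 W  (b) Q = -61.53 VAR  (c) S = 61.56 VA  (d) PF = 0.0295 (leading)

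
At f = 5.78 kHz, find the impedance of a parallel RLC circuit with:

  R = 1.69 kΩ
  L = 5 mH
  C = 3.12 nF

Step 1 — Angular frequency: ω = 2π·f = 2π·5780 = 3.632e+04 rad/s.
Step 2 — Component impedances:
  R: Z = R = 1690 Ω
  L: Z = jωL = j·3.632e+04·0.005 = 0 + j181.6 Ω
  C: Z = 1/(jωC) = -j/(ω·C) = 0 - j8825 Ω
Step 3 — Parallel combination: 1/Z_total = 1/R + 1/L + 1/C; Z_total = 20.1 + j183.2 Ω = 184.3∠83.7° Ω.

Z = 20.1 + j183.2 Ω = 184.3∠83.7° Ω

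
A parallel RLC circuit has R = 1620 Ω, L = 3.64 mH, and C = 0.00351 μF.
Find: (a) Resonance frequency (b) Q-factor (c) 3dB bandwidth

Step 1 — Resonance: ω₀ = 1/√(LC) = 1/√(0.00364·3.51e-09) = 2.798e+05 rad/s.
Step 2 — f₀ = ω₀/(2π) = 4.453e+04 Hz.
Step 3 — Parallel Q: Q = R/(ω₀L) = 1620/(2.798e+05·0.00364) = 1.591.
Step 4 — Bandwidth: Δω = ω₀/Q = 1.759e+05 rad/s; BW = Δω/(2π) = 2.799e+04 Hz.

(a) f₀ = 4.453e+04 Hz  (b) Q = 1.591  (c) BW = 2.799e+04 Hz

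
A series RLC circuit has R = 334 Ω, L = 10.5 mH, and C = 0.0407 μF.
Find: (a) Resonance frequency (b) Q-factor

Step 1 — Resonance condition Im(Z)=0 gives ω₀ = 1/√(LC).
Step 2 — ω₀ = 1/√(0.0105·4.07e-08) = 4.837e+04 rad/s.
Step 3 — f₀ = ω₀/(2π) = 7699 Hz.
Step 4 — Series Q: Q = ω₀L/R = 4.837e+04·0.0105/334 = 1.521.

(a) f₀ = 7699 Hz  (b) Q = 1.521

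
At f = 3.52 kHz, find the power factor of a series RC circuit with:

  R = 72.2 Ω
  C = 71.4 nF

Step 1 — Angular frequency: ω = 2π·f = 2π·3520 = 2.212e+04 rad/s.
Step 2 — Component impedances:
  R: Z = R = 72.2 Ω
  C: Z = 1/(jωC) = -j/(ω·C) = 0 - j633.3 Ω
Step 3 — Series combination: Z_total = R + C = 72.2 - j633.3 Ω = 637.4∠-83.5° Ω.
Step 4 — Power factor: PF = cos(φ) = Re(Z)/|Z| = 72.2/637.4 = 0.1133.
Step 5 — Type: Im(Z) = -633.3 ⇒ leading (phase φ = -83.5°).

PF = 0.1133 (leading, φ = -83.5°)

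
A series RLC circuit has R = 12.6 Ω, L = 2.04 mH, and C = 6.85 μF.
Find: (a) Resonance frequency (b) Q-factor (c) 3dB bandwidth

Step 1 — Resonance: ω₀ = 1/√(LC) = 1/√(0.00204·6.85e-06) = 8459 rad/s.
Step 2 — f₀ = ω₀/(2π) = 1346 Hz.
Step 3 — Series Q: Q = ω₀L/R = 8459·0.00204/12.6 = 1.37.
Step 4 — Bandwidth: Δω = ω₀/Q = 6176 rad/s; BW = Δω/(2π) = 983 Hz.

(a) f₀ = 1346 Hz  (b) Q = 1.37  (c) BW = 983 Hz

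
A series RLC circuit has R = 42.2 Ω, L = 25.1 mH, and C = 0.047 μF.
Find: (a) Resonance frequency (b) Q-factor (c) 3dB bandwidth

Step 1 — Resonance condition Im(Z)=0 gives ω₀ = 1/√(LC).
Step 2 — ω₀ = 1/√(0.0251·4.7e-08) = 2.911e+04 rad/s.
Step 3 — f₀ = ω₀/(2π) = 4634 Hz.
Step 4 — Series Q: Q = ω₀L/R = 2.911e+04·0.0251/42.2 = 17.32.
Step 5 — 3dB bandwidth: Δω = ω₀/Q = 1681 rad/s; BW = Δω/(2π) = 267.6 Hz.

(a) f₀ = 4634 Hz  (b) Q = 17.32  (c) BW = 267.6 Hz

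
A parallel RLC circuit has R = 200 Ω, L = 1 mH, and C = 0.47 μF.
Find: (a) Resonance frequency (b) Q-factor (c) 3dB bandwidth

Step 1 — Resonance: ω₀ = 1/√(LC) = 1/√(0.001·4.7e-07) = 4.613e+04 rad/s.
Step 2 — f₀ = ω₀/(2π) = 7341 Hz.
Step 3 — Parallel Q: Q = R/(ω₀L) = 200/(4.613e+04·0.001) = 4.336.
Step 4 — Bandwidth: Δω = ω₀/Q = 1.064e+04 rad/s; BW = Δω/(2π) = 1693 Hz.

(a) f₀ = 7341 Hz  (b) Q = 4.336  (c) BW = 1693 Hz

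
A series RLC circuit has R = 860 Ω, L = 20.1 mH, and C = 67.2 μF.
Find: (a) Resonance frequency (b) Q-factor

Step 1 — Resonance condition Im(Z)=0 gives ω₀ = 1/√(LC).
Step 2 — ω₀ = 1/√(0.0201·6.72e-05) = 860.4 rad/s.
Step 3 — f₀ = ω₀/(2π) = 136.9 Hz.
Step 4 — Series Q: Q = ω₀L/R = 860.4·0.0201/860 = 0.02011.

(a) f₀ = 136.9 Hz  (b) Q = 0.02011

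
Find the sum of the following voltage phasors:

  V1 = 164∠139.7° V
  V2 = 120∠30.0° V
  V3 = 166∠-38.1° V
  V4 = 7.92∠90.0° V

Step 1 — Convert each phasor to rectangular form:
  V1 = 164·(cos(139.7°) + j·sin(139.7°)) = -125.1 + j106.1 V
  V2 = 120·(cos(30.0°) + j·sin(30.0°)) = 103.9 + j60 V
  V3 = 166·(cos(-38.1°) + j·sin(-38.1°)) = 130.6 - j102.4 V
  V4 = 7.92·(cos(90.0°) + j·sin(90.0°)) = 0 + j7.92 V
Step 2 — Sum components: V_total = 109.5 + j71.57 V.
Step 3 — Convert to polar: |V_total| = 130.8 V, ∠V_total = 33.2°.

V_total = 130.8∠33.2° V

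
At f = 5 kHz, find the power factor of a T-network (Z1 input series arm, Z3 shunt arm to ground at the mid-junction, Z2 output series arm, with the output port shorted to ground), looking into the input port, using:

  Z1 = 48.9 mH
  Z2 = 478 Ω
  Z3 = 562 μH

Step 1 — Angular frequency: ω = 2π·f = 2π·5000 = 3.142e+04 rad/s.
Step 2 — Component impedances:
  Z1: Z = jωL = j·3.142e+04·0.0489 = 0 + j1536 Ω
  Z2: Z = R = 478 Ω
  Z3: Z = jωL = j·3.142e+04·0.000562 = 0 + j17.66 Ω
Step 3 — With the output port shorted to ground, the output series arm Z2 runs from the junction to ground; the shunt arm Z3 also runs from the junction to ground. They appear in parallel: Z3 || Z2 = 0.6513 + j17.63 Ω.
Step 4 — Series with input arm Z1: Z_in = Z1 + (Z3 || Z2) = 0.6513 + j1554 Ω = 1554∠90.0° Ω.
Step 5 — Power factor: PF = cos(φ) = Re(Z)/|Z| = 0.6513/1554 = 0.0004191.
Step 6 — Type: Im(Z) = 1554 ⇒ lagging (phase φ = 90.0°).

PF = 0.0004191 (lagging, φ = 90.0°)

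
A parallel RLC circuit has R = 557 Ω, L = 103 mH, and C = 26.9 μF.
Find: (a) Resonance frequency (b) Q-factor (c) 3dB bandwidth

Step 1 — Resonance: ω₀ = 1/√(LC) = 1/√(0.103·2.69e-05) = 600.8 rad/s.
Step 2 — f₀ = ω₀/(2π) = 95.61 Hz.
Step 3 — Parallel Q: Q = R/(ω₀L) = 557/(600.8·0.103) = 9.001.
Step 4 — Bandwidth: Δω = ω₀/Q = 66.74 rad/s; BW = Δω/(2π) = 10.62 Hz.

(a) f₀ = 95.61 Hz  (b) Q = 9.001  (c) BW = 10.62 Hz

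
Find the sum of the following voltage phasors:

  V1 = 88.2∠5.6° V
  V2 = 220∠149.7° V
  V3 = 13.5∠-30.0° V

Step 1 — Convert each phasor to rectangular form:
  V1 = 88.2·(cos(5.6°) + j·sin(5.6°)) = 87.78 + j8.607 V
  V2 = 220·(cos(149.7°) + j·sin(149.7°)) = -189.9 + j111 V
  V3 = 13.5·(cos(-30.0°) + j·sin(-30.0°)) = 11.69 - j6.75 V
Step 2 — Sum components: V_total = -90.48 + j112.9 V.
Step 3 — Convert to polar: |V_total| = 144.6 V, ∠V_total = 128.7°.

V_total = 144.6∠128.7° V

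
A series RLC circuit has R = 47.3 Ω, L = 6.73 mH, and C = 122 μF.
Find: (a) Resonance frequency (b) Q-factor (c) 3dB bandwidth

Step 1 — Resonance: ω₀ = 1/√(LC) = 1/√(0.00673·0.000122) = 1104 rad/s.
Step 2 — f₀ = ω₀/(2π) = 175.6 Hz.
Step 3 — Series Q: Q = ω₀L/R = 1104·0.00673/47.3 = 0.157.
Step 4 — Bandwidth: Δω = ω₀/Q = 7028 rad/s; BW = Δω/(2π) = 1119 Hz.

(a) f₀ = 175.6 Hz  (b) Q = 0.157  (c) BW = 1119 Hz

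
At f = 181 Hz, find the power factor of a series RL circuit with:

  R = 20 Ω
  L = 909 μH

Step 1 — Angular frequency: ω = 2π·f = 2π·181 = 1137 rad/s.
Step 2 — Component impedances:
  R: Z = R = 20 Ω
  L: Z = jωL = j·1137·0.000909 = 0 + j1.034 Ω
Step 3 — Series combination: Z_total = R + L = 20 + j1.034 Ω = 20.03∠3.0° Ω.
Step 4 — Power factor: PF = cos(φ) = Re(Z)/|Z| = 20/20.027 = 0.9987.
Step 5 — Type: Im(Z) = 1.034 ⇒ lagging (phase φ = 3.0°).

PF = 0.9987 (lagging, φ = 3.0°)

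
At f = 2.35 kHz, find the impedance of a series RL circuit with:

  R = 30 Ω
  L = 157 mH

Step 1 — Angular frequency: ω = 2π·f = 2π·2350 = 1.477e+04 rad/s.
Step 2 — Component impedances:
  R: Z = R = 30 Ω
  L: Z = jωL = j·1.477e+04·0.157 = 0 + j2318 Ω
Step 3 — Series combination: Z_total = R + L = 30 + j2318 Ω = 2318∠89.3° Ω.

Z = 30 + j2318 Ω = 2318∠89.3° Ω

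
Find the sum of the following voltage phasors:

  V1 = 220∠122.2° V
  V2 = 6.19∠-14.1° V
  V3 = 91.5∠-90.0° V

Step 1 — Convert each phasor to rectangular form:
  V1 = 220·(cos(122.2°) + j·sin(122.2°)) = -117.2 + j186.2 V
  V2 = 6.19·(cos(-14.1°) + j·sin(-14.1°)) = 6.004 - j1.508 V
  V3 = 91.5·(cos(-90.0°) + j·sin(-90.0°)) = 0 - j91.5 V
Step 2 — Sum components: V_total = -111.2 + j93.15 V.
Step 3 — Convert to polar: |V_total| = 145.1 V, ∠V_total = 140.1°.

V_total = 145.1∠140.1° V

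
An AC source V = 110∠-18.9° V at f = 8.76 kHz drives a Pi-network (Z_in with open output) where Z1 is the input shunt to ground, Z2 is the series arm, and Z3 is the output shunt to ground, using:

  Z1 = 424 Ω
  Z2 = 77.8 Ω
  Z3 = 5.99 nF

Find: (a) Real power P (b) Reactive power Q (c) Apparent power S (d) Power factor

Step 1 — Angular frequency: ω = 2π·f = 2π·8760 = 5.504e+04 rad/s.
Step 2 — Component impedances:
  Z1: Z = R = 424 Ω
  Z2: Z = R = 77.8 Ω
  Z3: Z = 1/(jωC) = -j/(ω·C) = 0 - j3033 Ω
Step 3 — With open output, the series arm Z2 and the output shunt Z3 appear in series to ground: Z2 + Z3 = 77.8 - j3033 Ω.
Step 4 — Parallel with input shunt Z1: Z_in = Z1 || (Z2 + Z3) = 414.5 - j57.69 Ω = 418.5∠-7.9° Ω.
Step 5 — Source phasor: V = 110∠-18.9° V = 104.1 - j35.63 V.
Step 6 — Current: I = V / Z = 0.2581 - j0.05005 A = 0.2629∠-11.0° A.
Step 7 — Complex power: S = V·I* = 28.64 - j3.987 VA.
Step 8 — Real power: P = Re(S) = 28.64 W.
Step 9 — Reactive power: Q = Im(S) = -3.987 VAR.
Step 10 — Apparent power: |S| = 28.92 VA.
Step 11 — Power factor: PF = P/|S| = 0.9905 (leading).

(a) P = 28.64 W  (b) Q = -3.987 VAR  (c) S = 28.92 VA  (d) PF = 0.9905 (leading)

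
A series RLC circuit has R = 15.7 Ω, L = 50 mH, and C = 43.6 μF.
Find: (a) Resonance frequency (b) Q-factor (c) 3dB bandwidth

Step 1 — Resonance: ω₀ = 1/√(LC) = 1/√(0.05·4.36e-05) = 677.3 rad/s.
Step 2 — f₀ = ω₀/(2π) = 107.8 Hz.
Step 3 — Series Q: Q = ω₀L/R = 677.3·0.05/15.7 = 2.157.
Step 4 — Bandwidth: Δω = ω₀/Q = 314 rad/s; BW = Δω/(2π) = 49.97 Hz.

(a) f₀ = 107.8 Hz  (b) Q = 2.157  (c) BW = 49.97 Hz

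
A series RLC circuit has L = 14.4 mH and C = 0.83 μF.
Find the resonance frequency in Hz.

Step 1 — Resonance condition Im(Z)=0 gives ω₀ = 1/√(LC).
Step 2 — ω₀ = 1/√(0.0144·8.3e-07) = 9147 rad/s.
Step 3 — f₀ = ω₀/(2π) = 1456 Hz.

f₀ = 1456 Hz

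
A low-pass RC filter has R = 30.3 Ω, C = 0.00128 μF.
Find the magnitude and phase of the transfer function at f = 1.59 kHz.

Step 1 — Angular frequency: ω = 2π·1590 = 9990 rad/s.
Step 2 — Transfer function: H(jω) = 1/(1 + jωRC).
Step 3 — Denominator: 1 + jωRC = 1 + j·9990·30.3·1.28e-09 = 1 + j0.0003875.
Step 4 — H = 1 - j0.0003875.
Step 5 — Magnitude: |H| = 1 (-0.0 dB); phase: φ = -0.0°.

|H| = 1 (-0.0 dB), φ = -0.0°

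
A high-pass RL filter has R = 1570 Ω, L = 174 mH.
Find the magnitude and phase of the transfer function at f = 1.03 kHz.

Step 1 — Angular frequency: ω = 2π·1030 = 6472 rad/s.
Step 2 — Transfer function: H(jω) = jωL/(R + jωL).
Step 3 — Numerator jωL = j·1126; denominator R + jωL = 1570 + j1126.
Step 4 — H = 0.3397 + j0.4736.
Step 5 — Magnitude: |H| = 0.5828 (-4.7 dB); phase: φ = 54.4°.

|H| = 0.5828 (-4.7 dB), φ = 54.4°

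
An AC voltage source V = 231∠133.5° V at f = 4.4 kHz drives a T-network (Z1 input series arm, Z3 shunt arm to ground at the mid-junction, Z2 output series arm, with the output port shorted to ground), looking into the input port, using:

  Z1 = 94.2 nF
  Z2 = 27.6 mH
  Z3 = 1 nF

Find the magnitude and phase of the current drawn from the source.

Step 1 — Angular frequency: ω = 2π·f = 2π·4400 = 2.765e+04 rad/s.
Step 2 — Component impedances:
  Z1: Z = 1/(jωC) = -j/(ω·C) = 0 - j384 Ω
  Z2: Z = jωL = j·2.765e+04·0.0276 = 0 + j763 Ω
  Z3: Z = 1/(jωC) = -j/(ω·C) = 0 - j3.617e+04 Ω
Step 3 — With the output port shorted to ground, the output series arm Z2 runs from the junction to ground; the shunt arm Z3 also runs from the junction to ground. They appear in parallel: Z3 || Z2 = 0 + j779.5 Ω.
Step 4 — Series with input arm Z1: Z_in = Z1 + (Z3 || Z2) = 0 + j395.5 Ω = 395.5∠90.0° Ω.
Step 5 — Source phasor: V = 231∠133.5° V = -159 + j167.6 V.
Step 6 — Ohm's law: I = V / Z_total = (-159 + j167.6) / (0 + j395.5) = 0.4237 + j0.4021 A.
Step 7 — Convert to polar: |I| = 0.5841 A, ∠I = 43.5°.

I = 0.5841∠43.5° A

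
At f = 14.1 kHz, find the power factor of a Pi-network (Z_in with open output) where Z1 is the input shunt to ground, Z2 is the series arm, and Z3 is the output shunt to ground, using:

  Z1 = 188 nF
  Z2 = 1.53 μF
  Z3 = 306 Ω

Step 1 — Angular frequency: ω = 2π·f = 2π·1.41e+04 = 8.859e+04 rad/s.
Step 2 — Component impedances:
  Z1: Z = 1/(jωC) = -j/(ω·C) = 0 - j60.04 Ω
  Z2: Z = 1/(jωC) = -j/(ω·C) = 0 - j7.378 Ω
  Z3: Z = R = 306 Ω
Step 3 — With open output, the series arm Z2 and the output shunt Z3 appear in series to ground: Z2 + Z3 = 306 - j7.378 Ω.
Step 4 — Parallel with input shunt Z1: Z_in = Z1 || (Z2 + Z3) = 11.24 - j57.57 Ω = 58.65∠-79.0° Ω.
Step 5 — Power factor: PF = cos(φ) = Re(Z)/|Z| = 11.24/58.65 = 0.1916.
Step 6 — Type: Im(Z) = -57.57 ⇒ leading (phase φ = -79.0°).

PF = 0.1916 (leading, φ = -79.0°)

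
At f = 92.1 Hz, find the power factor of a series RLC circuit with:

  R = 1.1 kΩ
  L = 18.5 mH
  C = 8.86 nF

Step 1 — Angular frequency: ω = 2π·f = 2π·92.1 = 578.7 rad/s.
Step 2 — Component impedances:
  R: Z = R = 1100 Ω
  L: Z = jωL = j·578.7·0.0185 = 0 + j10.71 Ω
  C: Z = 1/(jωC) = -j/(ω·C) = 0 - j1.95e+05 Ω
Step 3 — Series combination: Z_total = R + L + C = 1100 - j1.95e+05 Ω = 1.95e+05∠-89.7° Ω.
Step 4 — Power factor: PF = cos(φ) = Re(Z)/|Z| = 1100/1.9503e+05 = 0.00564.
Step 5 — Type: Im(Z) = -1.95e+05 ⇒ leading (phase φ = -89.7°).

PF = 0.00564 (leading, φ = -89.7°)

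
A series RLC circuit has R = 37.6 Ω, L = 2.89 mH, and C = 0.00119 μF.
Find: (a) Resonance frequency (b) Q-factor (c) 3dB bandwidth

Step 1 — Resonance condition Im(Z)=0 gives ω₀ = 1/√(LC).
Step 2 — ω₀ = 1/√(0.00289·1.19e-09) = 5.392e+05 rad/s.
Step 3 — f₀ = ω₀/(2π) = 8.582e+04 Hz.
Step 4 — Series Q: Q = ω₀L/R = 5.392e+05·0.00289/37.6 = 41.45.
Step 5 — 3dB bandwidth: Δω = ω₀/Q = 1.301e+04 rad/s; BW = Δω/(2π) = 2071 Hz.

(a) f₀ = 8.582e+04 Hz  (b) Q = 41.45  (c) BW = 2071 Hz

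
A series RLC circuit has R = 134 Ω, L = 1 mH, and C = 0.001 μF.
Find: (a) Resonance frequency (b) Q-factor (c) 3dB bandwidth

Step 1 — Resonance: ω₀ = 1/√(LC) = 1/√(0.001·1e-09) = 1e+06 rad/s.
Step 2 — f₀ = ω₀/(2π) = 1.592e+05 Hz.
Step 3 — Series Q: Q = ω₀L/R = 1e+06·0.001/134 = 7.463.
Step 4 — Bandwidth: Δω = ω₀/Q = 1.34e+05 rad/s; BW = Δω/(2π) = 2.133e+04 Hz.

(a) f₀ = 1.592e+05 Hz  (b) Q = 7.463  (c) BW = 2.133e+04 Hz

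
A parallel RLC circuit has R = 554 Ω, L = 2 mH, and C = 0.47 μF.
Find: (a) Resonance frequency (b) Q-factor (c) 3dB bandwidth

Step 1 — Resonance: ω₀ = 1/√(LC) = 1/√(0.002·4.7e-07) = 3.262e+04 rad/s.
Step 2 — f₀ = ω₀/(2π) = 5191 Hz.
Step 3 — Parallel Q: Q = R/(ω₀L) = 554/(3.262e+04·0.002) = 8.493.
Step 4 — Bandwidth: Δω = ω₀/Q = 3841 rad/s; BW = Δω/(2π) = 611.2 Hz.

(a) f₀ = 5191 Hz  (b) Q = 8.493  (c) BW = 611.2 Hz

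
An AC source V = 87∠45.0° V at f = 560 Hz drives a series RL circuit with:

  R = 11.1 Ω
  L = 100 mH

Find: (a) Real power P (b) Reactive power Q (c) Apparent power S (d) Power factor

Step 1 — Angular frequency: ω = 2π·f = 2π·560 = 3519 rad/s.
Step 2 — Component impedances:
  R: Z = R = 11.1 Ω
  L: Z = jωL = j·3519·0.1 = 0 + j351.9 Ω
Step 3 — Series combination: Z_total = R + L = 11.1 + j351.9 Ω = 352∠88.2° Ω.
Step 4 — Source phasor: V = 87∠45.0° V = 61.52 + j61.52 V.
Step 5 — Current: I = V / Z = 0.1802 - j0.1692 A = 0.2471∠-43.2° A.
Step 6 — Complex power: S = V·I* = 0.6779 + j21.49 VA.
Step 7 — Real power: P = Re(S) = 0.6779 W.
Step 8 — Reactive power: Q = Im(S) = 21.49 VAR.
Step 9 — Apparent power: |S| = 21.5 VA.
Step 10 — Power factor: PF = P/|S| = 0.03153 (lagging).

(a) P = 0.6779 W  (b) Q = 21.49 VAR  (c) S = 21.5 VA  (d) PF = 0.03153 (lagging)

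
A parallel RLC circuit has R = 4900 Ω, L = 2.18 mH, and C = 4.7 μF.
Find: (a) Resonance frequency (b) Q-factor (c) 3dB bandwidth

Step 1 — Resonance: ω₀ = 1/√(LC) = 1/√(0.00218·4.7e-06) = 9879 rad/s.
Step 2 — f₀ = ω₀/(2π) = 1572 Hz.
Step 3 — Parallel Q: Q = R/(ω₀L) = 4900/(9879·0.00218) = 227.5.
Step 4 — Bandwidth: Δω = ω₀/Q = 43.42 rad/s; BW = Δω/(2π) = 6.911 Hz.

(a) f₀ = 1572 Hz  (b) Q = 227.5  (c) BW = 6.911 Hz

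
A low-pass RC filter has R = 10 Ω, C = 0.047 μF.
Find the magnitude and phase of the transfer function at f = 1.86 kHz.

Step 1 — Angular frequency: ω = 2π·1860 = 1.169e+04 rad/s.
Step 2 — Transfer function: H(jω) = 1/(1 + jωRC).
Step 3 — Denominator: 1 + jωRC = 1 + j·1.169e+04·10·4.7e-08 = 1 + j0.005493.
Step 4 — H = 1 - j0.005493.
Step 5 — Magnitude: |H| = 1 (-0.0 dB); phase: φ = -0.3°.

|H| = 1 (-0.0 dB), φ = -0.3°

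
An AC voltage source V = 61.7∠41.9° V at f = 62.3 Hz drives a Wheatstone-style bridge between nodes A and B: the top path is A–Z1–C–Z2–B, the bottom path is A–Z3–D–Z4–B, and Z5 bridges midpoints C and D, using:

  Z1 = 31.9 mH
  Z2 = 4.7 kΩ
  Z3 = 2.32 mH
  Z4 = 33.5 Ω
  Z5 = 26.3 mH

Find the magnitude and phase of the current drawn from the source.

Step 1 — Angular frequency: ω = 2π·f = 2π·62.3 = 391.4 rad/s.
Step 2 — Component impedances:
  Z1: Z = jωL = j·391.4·0.0319 = 0 + j12.49 Ω
  Z2: Z = R = 4700 Ω
  Z3: Z = jωL = j·391.4·0.00232 = 0 + j0.9081 Ω
  Z4: Z = R = 33.5 Ω
  Z5: Z = jωL = j·391.4·0.0263 = 0 + j10.29 Ω
Step 3 — Bridge requires nodal analysis (the Z5 bridge couples midpoints C and D, so the two paths cannot be reduced to a simple series/parallel combination). Setting node B to ground and injecting 1 A at node A, the 3-node admittance system at A, C, D solves to V_A = Z_AB = 33.26 + j0.868 Ω = 33.27∠1.5° Ω.
Step 4 — Source phasor: V = 61.7∠41.9° V = 45.92 + j41.21 V.
Step 5 — Ohm's law: I = V / Z_total = (45.92 + j41.21) / (33.26 + j0.868) = 1.412 + j1.202 A.
Step 6 — Convert to polar: |I| = 1.854 A, ∠I = 40.4°.

I = 1.854∠40.4° A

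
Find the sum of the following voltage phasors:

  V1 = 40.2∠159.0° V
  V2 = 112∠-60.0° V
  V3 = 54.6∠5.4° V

Step 1 — Convert each phasor to rectangular form:
  V1 = 40.2·(cos(159.0°) + j·sin(159.0°)) = -37.53 + j14.41 V
  V2 = 112·(cos(-60.0°) + j·sin(-60.0°)) = 56 - j96.99 V
  V3 = 54.6·(cos(5.4°) + j·sin(5.4°)) = 54.36 + j5.138 V
Step 2 — Sum components: V_total = 72.83 - j77.45 V.
Step 3 — Convert to polar: |V_total| = 106.3 V, ∠V_total = -46.8°.

V_total = 106.3∠-46.8° V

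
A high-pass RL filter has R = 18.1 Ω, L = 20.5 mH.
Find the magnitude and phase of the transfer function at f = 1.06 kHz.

Step 1 — Angular frequency: ω = 2π·1060 = 6660 rad/s.
Step 2 — Transfer function: H(jω) = jωL/(R + jωL).
Step 3 — Numerator jωL = j·136.5; denominator R + jωL = 18.1 + j136.5.
Step 4 — H = 0.9827 + j0.1303.
Step 5 — Magnitude: |H| = 0.9913 (-0.1 dB); phase: φ = 7.6°.

|H| = 0.9913 (-0.1 dB), φ = 7.6°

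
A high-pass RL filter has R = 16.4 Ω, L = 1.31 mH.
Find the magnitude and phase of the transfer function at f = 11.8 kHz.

Step 1 — Angular frequency: ω = 2π·1.18e+04 = 7.414e+04 rad/s.
Step 2 — Transfer function: H(jω) = jωL/(R + jωL).
Step 3 — Numerator jωL = j·97.13; denominator R + jωL = 16.4 + j97.13.
Step 4 — H = 0.9723 + j0.1642.
Step 5 — Magnitude: |H| = 0.986 (-0.1 dB); phase: φ = 9.6°.

|H| = 0.986 (-0.1 dB), φ = 9.6°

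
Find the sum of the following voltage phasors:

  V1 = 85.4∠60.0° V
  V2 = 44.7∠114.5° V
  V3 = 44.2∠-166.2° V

Step 1 — Convert each phasor to rectangular form:
  V1 = 85.4·(cos(60.0°) + j·sin(60.0°)) = 42.7 + j73.96 V
  V2 = 44.7·(cos(114.5°) + j·sin(114.5°)) = -18.54 + j40.68 V
  V3 = 44.2·(cos(-166.2°) + j·sin(-166.2°)) = -42.92 - j10.54 V
Step 2 — Sum components: V_total = -18.76 + j104.1 V.
Step 3 — Convert to polar: |V_total| = 105.8 V, ∠V_total = 100.2°.

V_total = 105.8∠100.2° V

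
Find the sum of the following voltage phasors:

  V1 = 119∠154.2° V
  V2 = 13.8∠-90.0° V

Step 1 — Convert each phasor to rectangular form:
  V1 = 119·(cos(154.2°) + j·sin(154.2°)) = -107.1 + j51.79 V
  V2 = 13.8·(cos(-90.0°) + j·sin(-90.0°)) = 0 - j13.8 V
Step 2 — Sum components: V_total = -107.1 + j37.99 V.
Step 3 — Convert to polar: |V_total| = 113.7 V, ∠V_total = 160.5°.

V_total = 113.7∠160.5° V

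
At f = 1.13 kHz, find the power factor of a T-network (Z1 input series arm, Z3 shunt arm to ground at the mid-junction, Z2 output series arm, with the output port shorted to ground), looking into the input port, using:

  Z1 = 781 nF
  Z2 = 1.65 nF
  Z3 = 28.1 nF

Step 1 — Angular frequency: ω = 2π·f = 2π·1130 = 7100 rad/s.
Step 2 — Component impedances:
  Z1: Z = 1/(jωC) = -j/(ω·C) = 0 - j180.3 Ω
  Z2: Z = 1/(jωC) = -j/(ω·C) = 0 - j8.536e+04 Ω
  Z3: Z = 1/(jωC) = -j/(ω·C) = 0 - j5012 Ω
Step 3 — With the output port shorted to ground, the output series arm Z2 runs from the junction to ground; the shunt arm Z3 also runs from the junction to ground. They appear in parallel: Z3 || Z2 = 0 - j4734 Ω.
Step 4 — Series with input arm Z1: Z_in = Z1 + (Z3 || Z2) = 0 - j4915 Ω = 4915∠-90.0° Ω.
Step 5 — Power factor: PF = cos(φ) = Re(Z)/|Z| = 0/4915 = 0.
Step 6 — Type: Im(Z) = -4915 ⇒ leading (phase φ = -90.0°).

PF = 0 (leading, φ = -90.0°)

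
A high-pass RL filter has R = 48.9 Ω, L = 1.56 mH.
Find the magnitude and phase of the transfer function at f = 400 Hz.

Step 1 — Angular frequency: ω = 2π·400 = 2513 rad/s.
Step 2 — Transfer function: H(jω) = jωL/(R + jωL).
Step 3 — Numerator jωL = j·3.921; denominator R + jωL = 48.9 + j3.921.
Step 4 — H = 0.006387 + j0.07967.
Step 5 — Magnitude: |H| = 0.07992 (-21.9 dB); phase: φ = 85.4°.

|H| = 0.07992 (-21.9 dB), φ = 85.4°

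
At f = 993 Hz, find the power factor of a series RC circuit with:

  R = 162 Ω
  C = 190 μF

Step 1 — Angular frequency: ω = 2π·f = 2π·993 = 6239 rad/s.
Step 2 — Component impedances:
  R: Z = R = 162 Ω
  C: Z = 1/(jωC) = -j/(ω·C) = 0 - j0.8436 Ω
Step 3 — Series combination: Z_total = R + C = 162 - j0.8436 Ω = 162∠-0.3° Ω.
Step 4 — Power factor: PF = cos(φ) = Re(Z)/|Z| = 162/162 = 1.
Step 5 — Type: Im(Z) = -0.8436 ⇒ leading (phase φ = -0.3°).

PF = 1 (leading, φ = -0.3°)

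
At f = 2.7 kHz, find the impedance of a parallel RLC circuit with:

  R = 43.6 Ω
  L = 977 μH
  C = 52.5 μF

Step 1 — Angular frequency: ω = 2π·f = 2π·2700 = 1.696e+04 rad/s.
Step 2 — Component impedances:
  R: Z = R = 43.6 Ω
  L: Z = jωL = j·1.696e+04·0.000977 = 0 + j16.57 Ω
  C: Z = 1/(jωC) = -j/(ω·C) = 0 - j1.123 Ω
Step 3 — Parallel combination: 1/Z_total = 1/R + 1/L + 1/C; Z_total = 0.03324 - j1.203 Ω = 1.204∠-88.4° Ω.

Z = 0.03324 - j1.203 Ω = 1.204∠-88.4° Ω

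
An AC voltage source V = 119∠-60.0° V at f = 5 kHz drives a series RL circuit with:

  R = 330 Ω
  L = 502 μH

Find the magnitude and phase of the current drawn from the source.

Step 1 — Angular frequency: ω = 2π·f = 2π·5000 = 3.142e+04 rad/s.
Step 2 — Component impedances:
  R: Z = R = 330 Ω
  L: Z = jωL = j·3.142e+04·0.000502 = 0 + j15.77 Ω
Step 3 — Series combination: Z_total = R + L = 330 + j15.77 Ω = 330.4∠2.7° Ω.
Step 4 — Source phasor: V = 119∠-60.0° V = 59.5 - j103.1 V.
Step 5 — Ohm's law: I = V / Z_total = (59.5 - j103.1) / (330 + j15.77) = 0.165 - j0.3202 A.
Step 6 — Convert to polar: |I| = 0.3602 A, ∠I = -62.7°.

I = 0.3602∠-62.7° A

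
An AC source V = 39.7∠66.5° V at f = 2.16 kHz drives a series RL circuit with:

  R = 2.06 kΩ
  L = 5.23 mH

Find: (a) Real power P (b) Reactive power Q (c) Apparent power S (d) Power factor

Step 1 — Angular frequency: ω = 2π·f = 2π·2160 = 1.357e+04 rad/s.
Step 2 — Component impedances:
  R: Z = R = 2060 Ω
  L: Z = jωL = j·1.357e+04·0.00523 = 0 + j70.98 Ω
Step 3 — Series combination: Z_total = R + L = 2060 + j70.98 Ω = 2061∠2.0° Ω.
Step 4 — Source phasor: V = 39.7∠66.5° V = 15.83 + j36.41 V.
Step 5 — Current: I = V / Z = 0.008284 + j0.01739 A = 0.01926∠64.5° A.
Step 6 — Complex power: S = V·I* = 0.7642 + j0.02633 VA.
Step 7 — Real power: P = Re(S) = 0.7642 W.
Step 8 — Reactive power: Q = Im(S) = 0.02633 VAR.
Step 9 — Apparent power: |S| = 0.7646 VA.
Step 10 — Power factor: PF = P/|S| = 0.9994 (lagging).

(a) P = 0.7642 W  (b) Q = 0.02633 VAR  (c) S = 0.7646 VA  (d) PF = 0.9994 (lagging)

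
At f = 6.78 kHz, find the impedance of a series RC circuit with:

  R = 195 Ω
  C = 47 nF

Step 1 — Angular frequency: ω = 2π·f = 2π·6780 = 4.26e+04 rad/s.
Step 2 — Component impedances:
  R: Z = R = 195 Ω
  C: Z = 1/(jωC) = -j/(ω·C) = 0 - j499.5 Ω
Step 3 — Series combination: Z_total = R + C = 195 - j499.5 Ω = 536.2∠-68.7° Ω.

Z = 195 - j499.5 Ω = 536.2∠-68.7° Ω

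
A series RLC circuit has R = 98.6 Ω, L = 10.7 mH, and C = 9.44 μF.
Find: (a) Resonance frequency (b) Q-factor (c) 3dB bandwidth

Step 1 — Resonance: ω₀ = 1/√(LC) = 1/√(0.0107·9.44e-06) = 3146 rad/s.
Step 2 — f₀ = ω₀/(2π) = 500.8 Hz.
Step 3 — Series Q: Q = ω₀L/R = 3146·0.0107/98.6 = 0.3415.
Step 4 — Bandwidth: Δω = ω₀/Q = 9215 rad/s; BW = Δω/(2π) = 1467 Hz.

(a) f₀ = 500.8 Hz  (b) Q = 0.3415  (c) BW = 1467 Hz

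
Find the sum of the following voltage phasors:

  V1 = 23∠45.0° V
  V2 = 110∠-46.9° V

Step 1 — Convert each phasor to rectangular form:
  V1 = 23·(cos(45.0°) + j·sin(45.0°)) = 16.26 + j16.26 V
  V2 = 110·(cos(-46.9°) + j·sin(-46.9°)) = 75.16 - j80.32 V
Step 2 — Sum components: V_total = 91.42 - j64.05 V.
Step 3 — Convert to polar: |V_total| = 111.6 V, ∠V_total = -35.0°.

V_total = 111.6∠-35.0° V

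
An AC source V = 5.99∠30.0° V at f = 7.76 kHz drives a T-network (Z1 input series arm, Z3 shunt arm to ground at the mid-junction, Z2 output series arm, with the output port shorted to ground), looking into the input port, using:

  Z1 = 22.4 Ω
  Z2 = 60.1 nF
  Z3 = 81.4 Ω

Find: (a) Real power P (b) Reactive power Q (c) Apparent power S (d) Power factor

Step 1 — Angular frequency: ω = 2π·f = 2π·7760 = 4.876e+04 rad/s.
Step 2 — Component impedances:
  Z1: Z = R = 22.4 Ω
  Z2: Z = 1/(jωC) = -j/(ω·C) = 0 - j341.3 Ω
  Z3: Z = R = 81.4 Ω
Step 3 — With the output port shorted to ground, the output series arm Z2 runs from the junction to ground; the shunt arm Z3 also runs from the junction to ground. They appear in parallel: Z3 || Z2 = 77.02 - j18.37 Ω.
Step 4 — Series with input arm Z1: Z_in = Z1 + (Z3 || Z2) = 99.42 - j18.37 Ω = 101.1∠-10.5° Ω.
Step 5 — Source phasor: V = 5.99∠30.0° V = 5.187 + j2.995 V.
Step 6 — Current: I = V / Z = 0.04507 + j0.03845 A = 0.05925∠40.5° A.
Step 7 — Complex power: S = V·I* = 0.349 - j0.06449 VA.
Step 8 — Real power: P = Re(S) = 0.349 W.
Step 9 — Reactive power: Q = Im(S) = -0.06449 VAR.
Step 10 — Apparent power: |S| = 0.3549 VA.
Step 11 — Power factor: PF = P/|S| = 0.9834 (leading).

(a) P = 0.349 W  (b) Q = -0.06449 VAR  (c) S = 0.3549 VA  (d) PF = 0.9834 (leading)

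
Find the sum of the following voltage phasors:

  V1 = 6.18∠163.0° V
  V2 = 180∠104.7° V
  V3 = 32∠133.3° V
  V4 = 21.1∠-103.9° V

Step 1 — Convert each phasor to rectangular form:
  V1 = 6.18·(cos(163.0°) + j·sin(163.0°)) = -5.91 + j1.807 V
  V2 = 180·(cos(104.7°) + j·sin(104.7°)) = -45.68 + j174.1 V
  V3 = 32·(cos(133.3°) + j·sin(133.3°)) = -21.95 + j23.29 V
  V4 = 21.1·(cos(-103.9°) + j·sin(-103.9°)) = -5.069 - j20.48 V
Step 2 — Sum components: V_total = -78.6 + j178.7 V.
Step 3 — Convert to polar: |V_total| = 195.2 V, ∠V_total = 113.7°.

V_total = 195.2∠113.7° V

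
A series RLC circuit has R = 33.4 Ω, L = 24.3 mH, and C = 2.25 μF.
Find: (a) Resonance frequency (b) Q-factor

Step 1 — Resonance condition Im(Z)=0 gives ω₀ = 1/√(LC).
Step 2 — ω₀ = 1/√(0.0243·2.25e-06) = 4277 rad/s.
Step 3 — f₀ = ω₀/(2π) = 680.7 Hz.
Step 4 — Series Q: Q = ω₀L/R = 4277·0.0243/33.4 = 3.111.

(a) f₀ = 680.7 Hz  (b) Q = 3.111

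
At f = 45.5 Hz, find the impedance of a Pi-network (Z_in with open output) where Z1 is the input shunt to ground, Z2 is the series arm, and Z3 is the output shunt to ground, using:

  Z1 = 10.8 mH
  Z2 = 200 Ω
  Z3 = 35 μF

Step 1 — Angular frequency: ω = 2π·f = 2π·45.5 = 285.9 rad/s.
Step 2 — Component impedances:
  Z1: Z = jωL = j·285.9·0.0108 = 0 + j3.088 Ω
  Z2: Z = R = 200 Ω
  Z3: Z = 1/(jωC) = -j/(ω·C) = 0 - j99.94 Ω
Step 3 — With open output, the series arm Z2 and the output shunt Z3 appear in series to ground: Z2 + Z3 = 200 - j99.94 Ω.
Step 4 — Parallel with input shunt Z1: Z_in = Z1 || (Z2 + Z3) = 0.03861 + j3.106 Ω = 3.106∠89.3° Ω.

Z = 0.03861 + j3.106 Ω = 3.106∠89.3° Ω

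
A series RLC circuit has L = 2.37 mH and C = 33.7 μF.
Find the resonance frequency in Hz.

Step 1 — Resonance condition Im(Z)=0 gives ω₀ = 1/√(LC).
Step 2 — ω₀ = 1/√(0.00237·3.37e-05) = 3538 rad/s.
Step 3 — f₀ = ω₀/(2π) = 563.2 Hz.

f₀ = 563.2 Hz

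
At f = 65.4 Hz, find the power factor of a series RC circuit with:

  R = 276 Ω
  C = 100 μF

Step 1 — Angular frequency: ω = 2π·f = 2π·65.4 = 410.9 rad/s.
Step 2 — Component impedances:
  R: Z = R = 276 Ω
  C: Z = 1/(jωC) = -j/(ω·C) = 0 - j24.34 Ω
Step 3 — Series combination: Z_total = R + C = 276 - j24.34 Ω = 277.1∠-5.0° Ω.
Step 4 — Power factor: PF = cos(φ) = Re(Z)/|Z| = 276/277.07 = 0.9961.
Step 5 — Type: Im(Z) = -24.34 ⇒ leading (phase φ = -5.0°).

PF = 0.9961 (leading, φ = -5.0°)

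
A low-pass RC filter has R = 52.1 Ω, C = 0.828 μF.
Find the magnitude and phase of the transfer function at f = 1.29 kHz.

Step 1 — Angular frequency: ω = 2π·1290 = 8105 rad/s.
Step 2 — Transfer function: H(jω) = 1/(1 + jωRC).
Step 3 — Denominator: 1 + jωRC = 1 + j·8105·52.1·8.28e-07 = 1 + j0.3497.
Step 4 — H = 0.8911 - j0.3116.
Step 5 — Magnitude: |H| = 0.944 (-0.5 dB); phase: φ = -19.3°.

|H| = 0.944 (-0.5 dB), φ = -19.3°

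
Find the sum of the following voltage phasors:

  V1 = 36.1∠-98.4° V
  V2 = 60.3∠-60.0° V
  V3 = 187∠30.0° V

Step 1 — Convert each phasor to rectangular form:
  V1 = 36.1·(cos(-98.4°) + j·sin(-98.4°)) = -5.274 - j35.71 V
  V2 = 60.3·(cos(-60.0°) + j·sin(-60.0°)) = 30.15 - j52.22 V
  V3 = 187·(cos(30.0°) + j·sin(30.0°)) = 161.9 + j93.5 V
Step 2 — Sum components: V_total = 186.8 + j5.566 V.
Step 3 — Convert to polar: |V_total| = 186.9 V, ∠V_total = 1.7°.

V_total = 186.9∠1.7° V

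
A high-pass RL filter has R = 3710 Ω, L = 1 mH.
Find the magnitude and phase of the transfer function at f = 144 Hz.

Step 1 — Angular frequency: ω = 2π·144 = 904.8 rad/s.
Step 2 — Transfer function: H(jω) = jωL/(R + jωL).
Step 3 — Numerator jωL = j·0.9048; denominator R + jωL = 3710 + j0.9048.
Step 4 — H = 5.948e-08 + j0.0002439.
Step 5 — Magnitude: |H| = 0.0002439 (-72.3 dB); phase: φ = 90.0°.

|H| = 0.0002439 (-72.3 dB), φ = 90.0°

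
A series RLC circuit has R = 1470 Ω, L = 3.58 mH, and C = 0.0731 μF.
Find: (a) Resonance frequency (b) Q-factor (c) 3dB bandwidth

Step 1 — Resonance: ω₀ = 1/√(LC) = 1/√(0.00358·7.31e-08) = 6.182e+04 rad/s.
Step 2 — f₀ = ω₀/(2π) = 9838 Hz.
Step 3 — Series Q: Q = ω₀L/R = 6.182e+04·0.00358/1470 = 0.1505.
Step 4 — Bandwidth: Δω = ω₀/Q = 4.106e+05 rad/s; BW = Δω/(2π) = 6.535e+04 Hz.

(a) f₀ = 9838 Hz  (b) Q = 0.1505  (c) BW = 6.535e+04 Hz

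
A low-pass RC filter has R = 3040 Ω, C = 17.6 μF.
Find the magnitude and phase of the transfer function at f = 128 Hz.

Step 1 — Angular frequency: ω = 2π·128 = 804.2 rad/s.
Step 2 — Transfer function: H(jω) = 1/(1 + jωRC).
Step 3 — Denominator: 1 + jωRC = 1 + j·804.2·3040·1.76e-05 = 1 + j43.03.
Step 4 — H = 0.0005398 - j0.02323.
Step 5 — Magnitude: |H| = 0.02323 (-32.7 dB); phase: φ = -88.7°.

|H| = 0.02323 (-32.7 dB), φ = -88.7°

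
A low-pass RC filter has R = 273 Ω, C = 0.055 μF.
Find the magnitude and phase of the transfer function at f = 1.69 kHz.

Step 1 — Angular frequency: ω = 2π·1690 = 1.062e+04 rad/s.
Step 2 — Transfer function: H(jω) = 1/(1 + jωRC).
Step 3 — Denominator: 1 + jωRC = 1 + j·1.062e+04·273·5.5e-08 = 1 + j0.1594.
Step 4 — H = 0.9752 - j0.1555.
Step 5 — Magnitude: |H| = 0.9875 (-0.1 dB); phase: φ = -9.1°.

|H| = 0.9875 (-0.1 dB), φ = -9.1°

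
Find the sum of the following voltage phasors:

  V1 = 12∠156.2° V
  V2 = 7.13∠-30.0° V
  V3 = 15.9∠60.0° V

Step 1 — Convert each phasor to rectangular form:
  V1 = 12·(cos(156.2°) + j·sin(156.2°)) = -10.98 + j4.843 V
  V2 = 7.13·(cos(-30.0°) + j·sin(-30.0°)) = 6.175 - j3.565 V
  V3 = 15.9·(cos(60.0°) + j·sin(60.0°)) = 7.95 + j13.77 V
Step 2 — Sum components: V_total = 3.145 + j15.05 V.
Step 3 — Convert to polar: |V_total| = 15.37 V, ∠V_total = 78.2°.

V_total = 15.37∠78.2° V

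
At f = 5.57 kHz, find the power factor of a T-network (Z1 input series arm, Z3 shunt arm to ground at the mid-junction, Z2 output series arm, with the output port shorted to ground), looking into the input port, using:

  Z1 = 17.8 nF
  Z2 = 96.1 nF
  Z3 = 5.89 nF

Step 1 — Angular frequency: ω = 2π·f = 2π·5570 = 3.5e+04 rad/s.
Step 2 — Component impedances:
  Z1: Z = 1/(jωC) = -j/(ω·C) = 0 - j1605 Ω
  Z2: Z = 1/(jωC) = -j/(ω·C) = 0 - j297.3 Ω
  Z3: Z = 1/(jωC) = -j/(ω·C) = 0 - j4851 Ω
Step 3 — With the output port shorted to ground, the output series arm Z2 runs from the junction to ground; the shunt arm Z3 also runs from the junction to ground. They appear in parallel: Z3 || Z2 = 0 - j280.2 Ω.
Step 4 — Series with input arm Z1: Z_in = Z1 + (Z3 || Z2) = 0 - j1885 Ω = 1885∠-90.0° Ω.
Step 5 — Power factor: PF = cos(φ) = Re(Z)/|Z| = 0/1885 = 0.
Step 6 — Type: Im(Z) = -1885 ⇒ leading (phase φ = -90.0°).

PF = 0 (leading, φ = -90.0°)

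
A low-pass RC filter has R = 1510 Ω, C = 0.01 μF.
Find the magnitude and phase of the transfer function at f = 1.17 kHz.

Step 1 — Angular frequency: ω = 2π·1170 = 7351 rad/s.
Step 2 — Transfer function: H(jω) = 1/(1 + jωRC).
Step 3 — Denominator: 1 + jωRC = 1 + j·7351·1510·1e-08 = 1 + j0.111.
Step 4 — H = 0.9878 - j0.1097.
Step 5 — Magnitude: |H| = 0.9939 (-0.1 dB); phase: φ = -6.3°.

|H| = 0.9939 (-0.1 dB), φ = -6.3°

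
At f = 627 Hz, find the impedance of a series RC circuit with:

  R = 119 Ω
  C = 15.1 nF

Step 1 — Angular frequency: ω = 2π·f = 2π·627 = 3940 rad/s.
Step 2 — Component impedances:
  R: Z = R = 119 Ω
  C: Z = 1/(jωC) = -j/(ω·C) = 0 - j1.681e+04 Ω
Step 3 — Series combination: Z_total = R + C = 119 - j1.681e+04 Ω = 1.681e+04∠-89.6° Ω.

Z = 119 - j1.681e+04 Ω = 1.681e+04∠-89.6° Ω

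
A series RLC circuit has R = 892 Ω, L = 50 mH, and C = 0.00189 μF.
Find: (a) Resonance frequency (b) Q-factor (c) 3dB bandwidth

Step 1 — Resonance: ω₀ = 1/√(LC) = 1/√(0.05·1.89e-09) = 1.029e+05 rad/s.
Step 2 — f₀ = ω₀/(2π) = 1.637e+04 Hz.
Step 3 — Series Q: Q = ω₀L/R = 1.029e+05·0.05/892 = 5.766.
Step 4 — Bandwidth: Δω = ω₀/Q = 1.784e+04 rad/s; BW = Δω/(2π) = 2839 Hz.

(a) f₀ = 1.637e+04 Hz  (b) Q = 5.766  (c) BW = 2839 Hz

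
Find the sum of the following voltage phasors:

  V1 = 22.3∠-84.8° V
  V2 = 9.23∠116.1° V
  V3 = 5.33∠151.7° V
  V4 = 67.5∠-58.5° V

Step 1 — Convert each phasor to rectangular form:
  V1 = 22.3·(cos(-84.8°) + j·sin(-84.8°)) = 2.021 - j22.21 V
  V2 = 9.23·(cos(116.1°) + j·sin(116.1°)) = -4.061 + j8.289 V
  V3 = 5.33·(cos(151.7°) + j·sin(151.7°)) = -4.693 + j2.527 V
  V4 = 67.5·(cos(-58.5°) + j·sin(-58.5°)) = 35.27 - j57.55 V
Step 2 — Sum components: V_total = 28.54 - j68.95 V.
Step 3 — Convert to polar: |V_total| = 74.62 V, ∠V_total = -67.5°.

V_total = 74.62∠-67.5° V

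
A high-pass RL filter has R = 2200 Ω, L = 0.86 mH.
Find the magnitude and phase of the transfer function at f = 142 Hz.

Step 1 — Angular frequency: ω = 2π·142 = 892.2 rad/s.
Step 2 — Transfer function: H(jω) = jωL/(R + jωL).
Step 3 — Numerator jωL = j·0.7673; denominator R + jωL = 2200 + j0.7673.
Step 4 — H = 1.216e-07 + j0.0003488.
Step 5 — Magnitude: |H| = 0.0003488 (-69.1 dB); phase: φ = 90.0°.

|H| = 0.0003488 (-69.1 dB), φ = 90.0°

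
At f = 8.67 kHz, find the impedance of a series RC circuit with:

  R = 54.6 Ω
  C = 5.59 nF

Step 1 — Angular frequency: ω = 2π·f = 2π·8670 = 5.448e+04 rad/s.
Step 2 — Component impedances:
  R: Z = R = 54.6 Ω
  C: Z = 1/(jωC) = -j/(ω·C) = 0 - j3284 Ω
Step 3 — Series combination: Z_total = R + C = 54.6 - j3284 Ω = 3284∠-89.0° Ω.

Z = 54.6 - j3284 Ω = 3284∠-89.0° Ω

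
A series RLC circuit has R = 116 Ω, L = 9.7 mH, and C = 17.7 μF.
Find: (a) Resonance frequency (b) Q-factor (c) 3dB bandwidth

Step 1 — Resonance condition Im(Z)=0 gives ω₀ = 1/√(LC).
Step 2 — ω₀ = 1/√(0.0097·1.77e-05) = 2413 rad/s.
Step 3 — f₀ = ω₀/(2π) = 384.1 Hz.
Step 4 — Series Q: Q = ω₀L/R = 2413·0.0097/116 = 0.2018.
Step 5 — 3dB bandwidth: Δω = ω₀/Q = 1.196e+04 rad/s; BW = Δω/(2π) = 1903 Hz.

(a) f₀ = 384.1 Hz  (b) Q = 0.2018  (c) BW = 1903 Hz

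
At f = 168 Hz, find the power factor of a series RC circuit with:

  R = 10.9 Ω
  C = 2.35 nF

Step 1 — Angular frequency: ω = 2π·f = 2π·168 = 1056 rad/s.
Step 2 — Component impedances:
  R: Z = R = 10.9 Ω
  C: Z = 1/(jωC) = -j/(ω·C) = 0 - j4.031e+05 Ω
Step 3 — Series combination: Z_total = R + C = 10.9 - j4.031e+05 Ω = 4.031e+05∠-90.0° Ω.
Step 4 — Power factor: PF = cos(φ) = Re(Z)/|Z| = 10.9/4.031e+05 = 2.704e-05.
Step 5 — Type: Im(Z) = -4.031e+05 ⇒ leading (phase φ = -90.0°).

PF = 2.704e-05 (leading, φ = -90.0°)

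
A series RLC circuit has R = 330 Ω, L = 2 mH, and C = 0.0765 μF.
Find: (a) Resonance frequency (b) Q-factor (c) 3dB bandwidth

Step 1 — Resonance condition Im(Z)=0 gives ω₀ = 1/√(LC).
Step 2 — ω₀ = 1/√(0.002·7.65e-08) = 8.085e+04 rad/s.
Step 3 — f₀ = ω₀/(2π) = 1.287e+04 Hz.
Step 4 — Series Q: Q = ω₀L/R = 8.085e+04·0.002/330 = 0.49.
Step 5 — 3dB bandwidth: Δω = ω₀/Q = 1.65e+05 rad/s; BW = Δω/(2π) = 2.626e+04 Hz.

(a) f₀ = 1.287e+04 Hz  (b) Q = 0.49  (c) BW = 2.626e+04 Hz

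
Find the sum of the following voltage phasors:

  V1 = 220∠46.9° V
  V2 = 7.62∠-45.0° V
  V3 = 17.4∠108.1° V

Step 1 — Convert each phasor to rectangular form:
  V1 = 220·(cos(46.9°) + j·sin(46.9°)) = 150.3 + j160.6 V
  V2 = 7.62·(cos(-45.0°) + j·sin(-45.0°)) = 5.388 - j5.388 V
  V3 = 17.4·(cos(108.1°) + j·sin(108.1°)) = -5.406 + j16.54 V
Step 2 — Sum components: V_total = 150.3 + j171.8 V.
Step 3 — Convert to polar: |V_total| = 228.3 V, ∠V_total = 48.8°.

V_total = 228.3∠48.8° V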